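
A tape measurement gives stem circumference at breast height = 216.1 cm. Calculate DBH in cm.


Formula: DBH = C / pi
DBH = 216.1 / pi
pi = 3.14159...
DBH = 68.8 cm

68.8


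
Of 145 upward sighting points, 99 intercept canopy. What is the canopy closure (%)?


Formula: Canopy closure = covered points / total points * 100
Closure = 99 / 145 * 100
Closure = 0.6828 * 100 = 68.3%

68.3


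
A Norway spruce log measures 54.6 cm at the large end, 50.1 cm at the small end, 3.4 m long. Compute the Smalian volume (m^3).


Smalian: V = (A1 + A2)/2 * L,  A = pi*(D/200)^2
A1 = pi*(54.6/200)^2 = 0.23414 m^2
A2 = pi*(50.1/200)^2 = 0.197136 m^2
V = (0.23414+0.197136)/2*3.4 = 0.7332 m^3

0.7332


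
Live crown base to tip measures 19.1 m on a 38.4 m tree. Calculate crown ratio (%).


Formula: Crown Ratio = (Crown Length / Total Height) * 100
CR = (19.1 m / 38.4 m) * 100
CR = 0.4974 * 100 = 49.7%

49.7


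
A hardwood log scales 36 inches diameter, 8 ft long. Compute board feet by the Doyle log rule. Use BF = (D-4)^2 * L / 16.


Doyle: BF = (D - 4)^2 * L / 16
Adjusted diameter = 36 - 4 = 32 in
(D-4)^2 = 32^2 = 1024
BF = 1024 * 8 / 16 = 512 BF

512


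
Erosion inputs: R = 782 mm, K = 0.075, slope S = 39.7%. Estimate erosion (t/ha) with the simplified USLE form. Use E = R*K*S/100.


Formula: E = R * K * S / 100  (simplified USLE)
R * K = 782 * 0.075 = 58.65
E = 58.65 * 39.7 / 100 = 23.28 t/ha

23.28


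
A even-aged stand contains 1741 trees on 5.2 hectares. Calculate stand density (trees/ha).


Formula: Stand Density = N_trees / Area_ha
Density = 1741 trees / 5.2 ha
Density = 335 trees/ha

335


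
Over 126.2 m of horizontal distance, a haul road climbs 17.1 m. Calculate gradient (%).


Formula: Gradient = rise / run * 100
Gradient = 17.1 / 126.2 * 100 = 13.5%

13.5


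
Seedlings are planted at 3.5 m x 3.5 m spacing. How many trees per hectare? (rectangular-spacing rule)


Formula: TPH = 10000 m^2/ha / (spacing_x * spacing_y)
Area per tree = 3.5 m * 3.5 m = 12.25 m^2
TPH = 10000 / 12.25 = 816 trees/ha

816


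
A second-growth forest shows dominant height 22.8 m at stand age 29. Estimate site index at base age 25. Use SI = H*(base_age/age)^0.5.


Formula: SI = H_dom * (base_age / age)^0.5
Age ratio = 25 / 29 = 0.86207
sqrt(age_ratio) = 0.92848
SI = 22.8 * 0.92848 = 21.2 m

21.2


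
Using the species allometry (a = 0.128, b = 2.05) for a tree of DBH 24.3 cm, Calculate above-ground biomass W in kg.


Formula: W = a * DBH^b  (allometric power law)
DBH^b = 24.3^2.05 = 692.6165
W = 0.128 * 692.6165 = 88.7 kg

88.7


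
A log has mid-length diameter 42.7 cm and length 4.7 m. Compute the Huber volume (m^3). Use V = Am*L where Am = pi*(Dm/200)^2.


Huber: V = Am * L,  Am = pi*(Dm/200)^2
Am = pi*(42.7/200)^2 = 0.143201 m^2
V = 0.143201*4.7 = 0.673 m^3

0.673


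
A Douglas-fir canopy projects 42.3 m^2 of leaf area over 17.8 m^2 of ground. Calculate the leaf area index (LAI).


Formula: LAI = total leaf area / ground area  (dimensionless)
LAI = 42.3 m^2 / 17.8 m^2
LAI = 2.38

2.38


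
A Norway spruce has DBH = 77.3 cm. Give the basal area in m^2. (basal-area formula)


Formula: BA = pi * (DBH/2)^2 / 10000  (cm^2 to m^2)
Radius = DBH/2 = 77.3/2 = 38.65 cm
BA = pi * 38.65^2 / 10000
   = 4692.9818 cm^2 / 10000
   = 0.4693 m^2

0.4693


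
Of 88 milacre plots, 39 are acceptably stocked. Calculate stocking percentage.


Formula: Stocking % = stocked plots / total plots * 100
Stocking = 39 / 88 * 100
Stocking = 0.4432 * 100 = 44.3%

44.3


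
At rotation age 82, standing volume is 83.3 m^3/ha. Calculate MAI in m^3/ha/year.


Formula: MAI = Total Volume / Stand Age
MAI = 83.3 m^3/ha / 82 years
MAI = 1.02 m^3/ha/year

1.02


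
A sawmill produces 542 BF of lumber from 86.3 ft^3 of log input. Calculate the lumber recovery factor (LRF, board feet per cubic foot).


Formula: LRF = Lumber Output (BF) / Log Input (ft^3)
LRF = 542 BF / 86.3 ft^3
LRF = 6.28 BF/ft^3

6.28


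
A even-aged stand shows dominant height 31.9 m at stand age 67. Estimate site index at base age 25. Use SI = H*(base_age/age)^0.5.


Formula: SI = H_dom * (base_age / age)^0.5
Age ratio = 25 / 67 = 0.37313
sqrt(age_ratio) = 0.61085
SI = 31.9 * 0.61085 = 19.5 m

19.5


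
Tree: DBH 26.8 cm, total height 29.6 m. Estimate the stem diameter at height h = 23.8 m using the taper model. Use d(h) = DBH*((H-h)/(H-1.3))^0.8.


Taper: d(h) = DBH * ((H - h) / (H - 1.3))^0.8
Numerator = H - h = 29.6 - 23.8 = 5.8 m
Denominator = H - 1.3 = 29.6 - 1.3 = 28.3 m
Ratio = 5.8 / 28.3 = 0.20495
d = 26.8 * 0.20495^0.8 = 7.5 cm

7.5


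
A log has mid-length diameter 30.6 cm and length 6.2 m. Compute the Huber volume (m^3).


Huber: V = Am * L,  Am = pi*(Dm/200)^2
Am = pi*(30.6/200)^2 = 0.073542 m^2
V = 0.073542*6.2 = 0.456 m^3

0.456


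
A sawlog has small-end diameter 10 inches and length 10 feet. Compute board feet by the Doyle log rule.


Doyle: BF = (D - 4)^2 * L / 16
Adjusted diameter = 10 - 4 = 6 in
(D-4)^2 = 6^2 = 36
BF = 36 * 10 / 16 = 23 BF

23


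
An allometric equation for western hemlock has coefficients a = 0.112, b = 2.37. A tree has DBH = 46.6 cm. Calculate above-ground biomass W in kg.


Formula: W = a * DBH^b  (allometric power law)
DBH^b = 46.6^2.37 = 8996.5215
W = 0.112 * 8996.5215 = 1007.6 kg

1007.6


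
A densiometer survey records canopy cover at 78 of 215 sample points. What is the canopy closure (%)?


Formula: Canopy closure = covered points / total points * 100
Closure = 78 / 215 * 100
Closure = 0.3628 * 100 = 36.3%

36.3


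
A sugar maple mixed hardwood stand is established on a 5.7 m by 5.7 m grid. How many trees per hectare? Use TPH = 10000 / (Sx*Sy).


Formula: TPH = 10000 m^2/ha / (spacing_x * spacing_y)
Area per tree = 5.7 m * 5.7 m = 32.49 m^2
TPH = 10000 / 32.49 = 308 trees/ha

308


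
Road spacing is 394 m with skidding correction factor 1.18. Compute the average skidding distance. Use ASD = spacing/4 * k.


Formula: ASD = (spacing / 4) * correction
Uncorrected distance = spacing / 4 = 394 / 4 = 98.5 m
ASD = 98.5 * 1.18 = 116 m

116


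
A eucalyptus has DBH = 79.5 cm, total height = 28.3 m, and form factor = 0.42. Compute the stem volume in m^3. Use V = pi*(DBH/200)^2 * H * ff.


Formula: V = pi * (DBH/200)^2 * H * ff
Radius = DBH/200 = 79.5/200 = 0.3975 m
Radius^2 = 0.3975^2 = 0.15800625 m^2
V = pi * 0.15800625 * 28.3 * 0.42
V = 5.9 m^3

5.9


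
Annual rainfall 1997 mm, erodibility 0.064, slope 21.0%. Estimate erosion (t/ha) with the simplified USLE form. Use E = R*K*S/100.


Formula: E = R * K * S / 100  (simplified USLE)
R * K = 1997 * 0.064 = 127.808
E = 127.808 * 21.0 / 100 = 26.84 t/ha

26.84


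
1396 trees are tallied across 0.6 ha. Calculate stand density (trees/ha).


Formula: Stand Density = N_trees / Area_ha
Density = 1396 trees / 0.6 ha
Density = 2327 trees/ha

2327


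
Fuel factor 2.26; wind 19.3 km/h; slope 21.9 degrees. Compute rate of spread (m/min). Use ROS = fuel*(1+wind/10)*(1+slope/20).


Formula: ROS = fuel * (1 + wind/10) * (1 + slope/20)
Wind factor = 1 + 19.3/10 = 2.93
Slope factor = 1 + 21.9/20 = 2.095
ROS = 2.26 * 2.93 * 2.095 = 13.87 m/min

13.87


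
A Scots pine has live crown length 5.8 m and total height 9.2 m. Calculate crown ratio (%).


Formula: Crown Ratio = (Crown Length / Total Height) * 100
CR = (5.8 m / 9.2 m) * 100
CR = 0.6304 * 100 = 63.0%

63.0


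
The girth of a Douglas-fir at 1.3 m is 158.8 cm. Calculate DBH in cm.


Formula: DBH = C / pi
DBH = 158.8 / pi
pi = 3.14159...
DBH = 50.5 cm

50.5


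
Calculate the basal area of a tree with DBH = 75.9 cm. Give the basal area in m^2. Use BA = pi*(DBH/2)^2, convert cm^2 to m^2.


Formula: BA = pi * (DBH/2)^2 / 10000  (cm^2 to m^2)
Radius = DBH/2 = 75.9/2 = 37.95 cm
BA = pi * 37.95^2 / 10000
   = 4524.5296 cm^2 / 10000
   = 0.4525 m^2

0.4525


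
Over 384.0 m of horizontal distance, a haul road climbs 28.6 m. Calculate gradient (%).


Formula: Gradient = rise / run * 100
Gradient = 28.6 / 384.0 * 100 = 7.4%

7.4


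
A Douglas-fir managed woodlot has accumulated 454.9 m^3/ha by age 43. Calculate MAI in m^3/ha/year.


Formula: MAI = Total Volume / Stand Age
MAI = 454.9 m^3/ha / 43 years
MAI = 10.58 m^3/ha/year

10.58


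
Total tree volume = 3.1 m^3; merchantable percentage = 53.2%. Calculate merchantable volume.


Formula: MV = V_total * (merchantable_pct / 100)
Merchantable fraction = 53.2% / 100 = 0.532
MV = 3.1 m^3 * 0.532 = 1.649 m^3

1.649


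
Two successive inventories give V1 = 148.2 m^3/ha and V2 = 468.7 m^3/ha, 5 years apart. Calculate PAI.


Formula: PAI = (V_T2 - V_T1) / (T2 - T1)
Volume increment = 468.7 - 148.2 = 320.5 m^3/ha
PAI = 320.5 / 5 = 64.1 m^3/ha/year

64.1


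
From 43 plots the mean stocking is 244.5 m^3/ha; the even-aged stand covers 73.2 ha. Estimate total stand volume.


Formula: Total Volume = Mean Volume per ha * Total Area
Total Volume = 244.5 m^3/ha * 73.2 ha
Total Volume = 17897 m^3

17897


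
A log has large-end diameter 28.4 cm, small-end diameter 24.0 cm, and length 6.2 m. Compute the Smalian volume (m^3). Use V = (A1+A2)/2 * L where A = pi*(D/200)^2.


Smalian: V = (A1 + A2)/2 * L,  A = pi*(D/200)^2
A1 = pi*(28.4/200)^2 = 0.063347 m^2
A2 = pi*(24.0/200)^2 = 0.045239 m^2
V = (0.063347+0.045239)/2*6.2 = 0.3366 m^3

0.3366


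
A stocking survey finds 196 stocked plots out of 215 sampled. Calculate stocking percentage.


Formula: Stocking % = stocked plots / total plots * 100
Stocking = 196 / 215 * 100
Stocking = 0.9116 * 100 = 91.2%

91.2


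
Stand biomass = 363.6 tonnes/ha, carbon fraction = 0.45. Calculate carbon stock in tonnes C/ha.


Formula: Carbon Stock = Biomass * Carbon Fraction
C = 363.6 t/ha * 0.45
C = 163.6 t C/ha

163.6


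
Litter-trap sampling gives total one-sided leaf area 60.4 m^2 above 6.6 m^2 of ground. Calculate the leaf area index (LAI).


Formula: LAI = total leaf area / ground area  (dimensionless)
LAI = 60.4 m^2 / 6.6 m^2
LAI = 9.15

9.15


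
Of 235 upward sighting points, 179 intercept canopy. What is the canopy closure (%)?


Formula: Canopy closure = covered points / total points * 100
Closure = 179 / 235 * 100
Closure = 0.7617 * 100 = 76.2%

76.2


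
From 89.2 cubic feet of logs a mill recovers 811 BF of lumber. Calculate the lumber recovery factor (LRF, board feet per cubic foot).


Formula: LRF = Lumber Output (BF) / Log Input (ft^3)
LRF = 811 BF / 89.2 ft^3
LRF = 9.09 BF/ft^3

9.09


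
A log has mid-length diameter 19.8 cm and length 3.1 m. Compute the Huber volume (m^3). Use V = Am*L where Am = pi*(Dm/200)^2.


Huber: V = Am * L,  Am = pi*(Dm/200)^2
Am = pi*(19.8/200)^2 = 0.030791 m^2
V = 0.030791*3.1 = 0.0955 m^3

0.0955


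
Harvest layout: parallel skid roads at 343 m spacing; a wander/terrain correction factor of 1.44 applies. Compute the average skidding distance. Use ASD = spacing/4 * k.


Formula: ASD = (spacing / 4) * correction
Uncorrected distance = spacing / 4 = 343 / 4 = 85.75 m
ASD = 85.75 * 1.44 = 123 m

123


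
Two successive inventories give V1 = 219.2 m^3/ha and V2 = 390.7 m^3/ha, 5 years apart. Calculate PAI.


Formula: PAI = (V_T2 - V_T1) / (T2 - T1)
Volume increment = 390.7 - 219.2 = 171.5 m^3/ha
PAI = 171.5 / 5 = 34.3 m^3/ha/year

34.3


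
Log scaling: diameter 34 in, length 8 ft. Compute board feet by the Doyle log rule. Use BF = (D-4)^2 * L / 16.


Doyle: BF = (D - 4)^2 * L / 16
Adjusted diameter = 34 - 4 = 30 in
(D-4)^2 = 30^2 = 900
BF = 900 * 8 / 16 = 450 BF

450


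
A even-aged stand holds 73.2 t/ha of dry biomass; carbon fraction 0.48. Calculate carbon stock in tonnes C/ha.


Formula: Carbon Stock = Biomass * Carbon Fraction
C = 73.2 t/ha * 0.48
C = 35.1 t C/ha

35.1


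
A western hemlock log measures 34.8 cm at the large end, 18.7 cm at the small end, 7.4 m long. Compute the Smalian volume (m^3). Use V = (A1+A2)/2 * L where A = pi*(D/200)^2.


Smalian: V = (A1 + A2)/2 * L,  A = pi*(D/200)^2
A1 = pi*(34.8/200)^2 = 0.095115 m^2
A2 = pi*(18.7/200)^2 = 0.027465 m^2
V = (0.095115+0.027465)/2*7.4 = 0.4535 m^3

0.4535


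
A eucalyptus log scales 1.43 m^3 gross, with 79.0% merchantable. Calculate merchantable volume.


Formula: MV = V_total * (merchantable_pct / 100)
Merchantable fraction = 79.0% / 100 = 0.79
MV = 1.43 m^3 * 0.79 = 1.13 m^3

1.13


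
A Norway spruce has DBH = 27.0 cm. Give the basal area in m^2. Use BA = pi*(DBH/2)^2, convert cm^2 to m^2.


Formula: BA = pi * (DBH/2)^2 / 10000  (cm^2 to m^2)
Radius = DBH/2 = 27.0/2 = 13.5 cm
BA = pi * 13.5^2 / 10000
   = 572.5553 cm^2 / 10000
   = 0.0573 m^2

0.0573


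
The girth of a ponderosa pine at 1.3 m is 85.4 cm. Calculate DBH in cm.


Formula: DBH = C / pi
DBH = 85.4 / pi
pi = 3.14159...
DBH = 27.2 cm

27.2


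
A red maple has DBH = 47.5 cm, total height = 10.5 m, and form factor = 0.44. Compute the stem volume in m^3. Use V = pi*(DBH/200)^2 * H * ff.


Formula: V = pi * (DBH/200)^2 * H * ff
Radius = DBH/200 = 47.5/200 = 0.2375 m
Radius^2 = 0.2375^2 = 0.05640625 m^2
V = pi * 0.05640625 * 10.5 * 0.44
V = 0.819 m^3

0.819


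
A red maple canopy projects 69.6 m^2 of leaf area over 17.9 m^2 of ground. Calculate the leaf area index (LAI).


Formula: LAI = total leaf area / ground area  (dimensionless)
LAI = 69.6 m^2 / 17.9 m^2
LAI = 3.89

3.89


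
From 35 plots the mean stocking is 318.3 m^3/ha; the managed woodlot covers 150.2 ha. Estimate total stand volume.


Formula: Total Volume = Mean Volume per ha * Total Area
Total Volume = 318.3 m^3/ha * 150.2 ha
Total Volume = 47809 m^3

47809


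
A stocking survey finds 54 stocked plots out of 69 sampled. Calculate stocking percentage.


Formula: Stocking % = stocked plots / total plots * 100
Stocking = 54 / 69 * 100
Stocking = 0.7826 * 100 = 78.3%

78.3


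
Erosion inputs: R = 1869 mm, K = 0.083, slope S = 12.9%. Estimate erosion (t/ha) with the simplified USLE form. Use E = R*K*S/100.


Formula: E = R * K * S / 100  (simplified USLE)
R * K = 1869 * 0.083 = 155.127
E = 155.127 * 12.9 / 100 = 20.01 t/ha

20.01


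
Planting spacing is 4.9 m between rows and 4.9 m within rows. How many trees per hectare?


Formula: TPH = 10000 m^2/ha / (spacing_x * spacing_y)
Area per tree = 4.9 m * 4.9 m = 24.01 m^2
TPH = 10000 / 24.01 = 416 trees/ha

416


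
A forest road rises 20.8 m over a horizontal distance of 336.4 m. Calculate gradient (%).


Formula: Gradient = rise / run * 100
Gradient = 20.8 / 336.4 * 100 = 6.2%

6.2


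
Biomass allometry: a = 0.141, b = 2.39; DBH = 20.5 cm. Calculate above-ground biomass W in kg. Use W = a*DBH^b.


Formula: W = a * DBH^b  (allometric power law)
DBH^b = 20.5^2.39 = 1364.8714
W = 0.141 * 1364.8714 = 192.4 kg

192.4


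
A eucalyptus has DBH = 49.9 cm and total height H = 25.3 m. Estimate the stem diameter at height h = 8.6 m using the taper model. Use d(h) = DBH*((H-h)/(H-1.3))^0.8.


Taper: d(h) = DBH * ((H - h) / (H - 1.3))^0.8
Numerator = H - h = 25.3 - 8.6 = 16.7 m
Denominator = H - 1.3 = 25.3 - 1.3 = 24.0 m
Ratio = 16.7 / 24.0 = 0.69583
d = 49.9 * 0.69583^0.8 = 37.3 cm

37.3


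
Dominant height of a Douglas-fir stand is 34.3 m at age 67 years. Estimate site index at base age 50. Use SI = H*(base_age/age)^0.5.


Formula: SI = H_dom * (base_age / age)^0.5
Age ratio = 50 / 67 = 0.74627
sqrt(age_ratio) = 0.86387
SI = 34.3 * 0.86387 = 29.6 m

29.6


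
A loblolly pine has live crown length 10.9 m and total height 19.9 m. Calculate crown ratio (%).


Formula: Crown Ratio = (Crown Length / Total Height) * 100
CR = (10.9 m / 19.9 m) * 100
CR = 0.5477 * 100 = 54.8%

54.8


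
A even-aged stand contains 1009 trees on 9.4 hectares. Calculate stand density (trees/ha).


Formula: Stand Density = N_trees / Area_ha
Density = 1009 trees / 9.4 ha
Density = 107 trees/ha

107


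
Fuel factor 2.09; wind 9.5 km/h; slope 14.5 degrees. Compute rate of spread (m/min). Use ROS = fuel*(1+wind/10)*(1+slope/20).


Formula: ROS = fuel * (1 + wind/10) * (1 + slope/20)
Wind factor = 1 + 9.5/10 = 1.95
Slope factor = 1 + 14.5/20 = 1.725
ROS = 2.09 * 1.95 * 1.725 = 7.03 m/min

7.03


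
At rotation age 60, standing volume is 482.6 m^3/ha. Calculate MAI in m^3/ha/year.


Formula: MAI = Total Volume / Stand Age
MAI = 482.6 m^3/ha / 60 years
MAI = 8.04 m^3/ha/year

8.04


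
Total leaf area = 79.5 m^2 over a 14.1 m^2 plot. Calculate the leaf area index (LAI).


Formula: LAI = total leaf area / ground area  (dimensionless)
LAI = 79.5 m^2 / 14.1 m^2
LAI = 5.64

5.64


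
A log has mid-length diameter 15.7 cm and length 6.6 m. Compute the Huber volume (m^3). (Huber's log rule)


Huber: V = Am * L,  Am = pi*(Dm/200)^2
Am = pi*(15.7/200)^2 = 0.019359 m^2
V = 0.019359*6.6 = 0.1278 m^3

0.1278


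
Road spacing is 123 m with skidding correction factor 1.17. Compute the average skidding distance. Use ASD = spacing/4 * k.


Formula: ASD = (spacing / 4) * correction
Uncorrected distance = spacing / 4 = 123 / 4 = 30.75 m
ASD = 30.75 * 1.17 = 36 m

36


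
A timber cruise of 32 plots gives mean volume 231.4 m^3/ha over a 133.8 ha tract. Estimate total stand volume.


Formula: Total Volume = Mean Volume per ha * Total Area
Total Volume = 231.4 m^3/ha * 133.8 ha
Total Volume = 30961 m^3

30961


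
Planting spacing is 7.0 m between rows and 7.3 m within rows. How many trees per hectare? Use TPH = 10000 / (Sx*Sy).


Formula: TPH = 10000 m^2/ha / (spacing_x * spacing_y)
Area per tree = 7.0 m * 7.3 m = 51.1 m^2
TPH = 10000 / 51.1 = 196 trees/ha

196


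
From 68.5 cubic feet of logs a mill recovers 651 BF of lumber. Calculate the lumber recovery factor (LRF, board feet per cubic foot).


Formula: LRF = Lumber Output (BF) / Log Input (ft^3)
LRF = 651 BF / 68.5 ft^3
LRF = 9.5 BF/ft^3

9.5


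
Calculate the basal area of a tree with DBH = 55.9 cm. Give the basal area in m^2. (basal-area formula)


Formula: BA = pi * (DBH/2)^2 / 10000  (cm^2 to m^2)
Radius = DBH/2 = 55.9/2 = 27.95 cm
BA = pi * 27.95^2 / 10000
   = 2454.22 cm^2 / 10000
   = 0.2454 m^2

0.2454


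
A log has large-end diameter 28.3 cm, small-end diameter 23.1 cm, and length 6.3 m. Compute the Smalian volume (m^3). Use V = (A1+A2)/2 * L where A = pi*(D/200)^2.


Smalian: V = (A1 + A2)/2 * L,  A = pi*(D/200)^2
A1 = pi*(28.3/200)^2 = 0.062902 m^2
A2 = pi*(23.1/200)^2 = 0.04191 m^2
V = (0.062902+0.04191)/2*6.3 = 0.3302 m^3

0.3302


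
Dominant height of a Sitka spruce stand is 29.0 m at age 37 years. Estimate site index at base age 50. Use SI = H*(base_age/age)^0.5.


Formula: SI = H_dom * (base_age / age)^0.5
Age ratio = 50 / 37 = 1.35135
sqrt(age_ratio) = 1.16248
SI = 29.0 * 1.16248 = 33.7 m

33.7


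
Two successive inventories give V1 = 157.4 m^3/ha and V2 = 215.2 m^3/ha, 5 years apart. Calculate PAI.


Formula: PAI = (V_T2 - V_T1) / (T2 - T1)
Volume increment = 215.2 - 157.4 = 57.8 m^3/ha
PAI = 57.8 / 5 = 11.56 m^3/ha/year

11.56


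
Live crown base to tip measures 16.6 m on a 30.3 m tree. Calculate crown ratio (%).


Formula: Crown Ratio = (Crown Length / Total Height) * 100
CR = (16.6 m / 30.3 m) * 100
CR = 0.5479 * 100 = 54.8%

54.8


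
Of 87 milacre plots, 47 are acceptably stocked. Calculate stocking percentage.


Formula: Stocking % = stocked plots / total plots * 100
Stocking = 47 / 87 * 100
Stocking = 0.5402 * 100 = 54.0%

54.0


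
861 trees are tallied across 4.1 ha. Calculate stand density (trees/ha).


Formula: Stand Density = N_trees / Area_ha
Density = 861 trees / 4.1 ha
Density = 210 trees/ha

210


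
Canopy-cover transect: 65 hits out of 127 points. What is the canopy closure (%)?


Formula: Canopy closure = covered points / total points * 100
Closure = 65 / 127 * 100
Closure = 0.5118 * 100 = 51.2%

51.2


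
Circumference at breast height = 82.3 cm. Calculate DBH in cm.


Formula: DBH = C / pi
DBH = 82.3 / pi
pi = 3.14159...
DBH = 26.2 cm

26.2


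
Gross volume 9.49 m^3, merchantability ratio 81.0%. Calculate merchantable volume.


Formula: MV = V_total * (merchantable_pct / 100)
Merchantable fraction = 81.0% / 100 = 0.81
MV = 9.49 m^3 * 0.81 = 7.687 m^3

7.687


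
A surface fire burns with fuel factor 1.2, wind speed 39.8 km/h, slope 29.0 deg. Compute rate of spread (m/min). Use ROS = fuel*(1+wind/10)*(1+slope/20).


Formula: ROS = fuel * (1 + wind/10) * (1 + slope/20)
Wind factor = 1 + 39.8/10 = 4.98
Slope factor = 1 + 29.0/20 = 2.45
ROS = 1.2 * 4.98 * 2.45 = 14.64 m/min

14.64


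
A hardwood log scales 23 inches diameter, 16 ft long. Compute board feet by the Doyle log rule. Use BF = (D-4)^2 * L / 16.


Doyle: BF = (D - 4)^2 * L / 16
Adjusted diameter = 23 - 4 = 19 in
(D-4)^2 = 19^2 = 361
BF = 361 * 16 / 16 = 361 BF

361


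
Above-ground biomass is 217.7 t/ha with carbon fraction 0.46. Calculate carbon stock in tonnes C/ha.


Formula: Carbon Stock = Biomass * Carbon Fraction
C = 217.7 t/ha * 0.46
C = 100.1 t C/ha

100.1


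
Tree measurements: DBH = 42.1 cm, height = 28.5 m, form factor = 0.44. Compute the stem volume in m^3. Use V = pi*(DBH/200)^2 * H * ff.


Formula: V = pi * (DBH/200)^2 * H * ff
Radius = DBH/200 = 42.1/200 = 0.2105 m
Radius^2 = 0.2105^2 = 0.04431025 m^2
V = pi * 0.04431025 * 28.5 * 0.44
V = 1.746 m^3

1.746


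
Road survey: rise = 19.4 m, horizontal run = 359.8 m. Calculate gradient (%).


Formula: Gradient = rise / run * 100
Gradient = 19.4 / 359.8 * 100 = 5.4%

5.4


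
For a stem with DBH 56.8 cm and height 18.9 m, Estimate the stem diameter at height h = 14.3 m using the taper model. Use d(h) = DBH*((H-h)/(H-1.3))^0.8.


Taper: d(h) = DBH * ((H - h) / (H - 1.3))^0.8
Numerator = H - h = 18.9 - 14.3 = 4.6 m
Denominator = H - 1.3 = 18.9 - 1.3 = 17.6 m
Ratio = 4.6 / 17.6 = 0.26136
d = 56.8 * 0.26136^0.8 = 19.4 cm

19.4


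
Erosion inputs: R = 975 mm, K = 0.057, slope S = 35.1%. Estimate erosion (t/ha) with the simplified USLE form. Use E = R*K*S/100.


Formula: E = R * K * S / 100  (simplified USLE)
R * K = 975 * 0.057 = 55.575
E = 55.575 * 35.1 / 100 = 19.51 t/ha

19.51


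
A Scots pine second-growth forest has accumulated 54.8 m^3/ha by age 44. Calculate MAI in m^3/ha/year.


Formula: MAI = Total Volume / Stand Age
MAI = 54.8 m^3/ha / 44 years
MAI = 1.25 m^3/ha/year

1.25


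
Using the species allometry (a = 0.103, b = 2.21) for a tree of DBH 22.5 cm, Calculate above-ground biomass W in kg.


Formula: W = a * DBH^b  (allometric power law)
DBH^b = 22.5^2.21 = 973.4718
W = 0.103 * 973.4718 = 100.3 kg

100.3


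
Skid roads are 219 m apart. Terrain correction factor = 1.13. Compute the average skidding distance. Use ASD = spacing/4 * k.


Formula: ASD = (spacing / 4) * correction
Uncorrected distance = spacing / 4 = 219 / 4 = 54.75 m
ASD = 54.75 * 1.13 = 62 m

62


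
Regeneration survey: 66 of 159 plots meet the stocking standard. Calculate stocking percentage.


Formula: Stocking % = stocked plots / total plots * 100
Stocking = 66 / 159 * 100
Stocking = 0.4151 * 100 = 41.5%

41.5


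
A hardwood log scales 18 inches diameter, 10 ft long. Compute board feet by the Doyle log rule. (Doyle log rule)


Doyle: BF = (D - 4)^2 * L / 16
Adjusted diameter = 18 - 4 = 14 in
(D-4)^2 = 14^2 = 196
BF = 196 * 10 / 16 = 123 BF

123


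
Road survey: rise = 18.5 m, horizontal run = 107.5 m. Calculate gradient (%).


Formula: Gradient = rise / run * 100
Gradient = 18.5 / 107.5 * 100 = 17.2%

17.2


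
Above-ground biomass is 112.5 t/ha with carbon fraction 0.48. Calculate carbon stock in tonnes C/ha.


Formula: Carbon Stock = Biomass * Carbon Fraction
C = 112.5 t/ha * 0.48
C = 54.0 t C/ha

54.0


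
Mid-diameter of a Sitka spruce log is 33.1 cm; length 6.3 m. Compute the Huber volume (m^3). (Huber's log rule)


Huber: V = Am * L,  Am = pi*(Dm/200)^2
Am = pi*(33.1/200)^2 = 0.086049 m^2
V = 0.086049*6.3 = 0.5421 m^3

0.5421


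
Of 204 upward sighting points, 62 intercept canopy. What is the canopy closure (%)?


Formula: Canopy closure = covered points / total points * 100
Closure = 62 / 204 * 100
Closure = 0.3039 * 100 = 30.4%

30.4


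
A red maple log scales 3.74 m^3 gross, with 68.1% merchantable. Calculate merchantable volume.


Formula: MV = V_total * (merchantable_pct / 100)
Merchantable fraction = 68.1% / 100 = 0.681
MV = 3.74 m^3 * 0.681 = 2.547 m^3

2.547


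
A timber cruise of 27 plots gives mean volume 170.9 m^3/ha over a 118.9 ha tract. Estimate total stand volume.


Formula: Total Volume = Mean Volume per ha * Total Area
Total Volume = 170.9 m^3/ha * 118.9 ha
Total Volume = 20320 m^3

20320


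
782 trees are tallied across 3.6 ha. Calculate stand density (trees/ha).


Formula: Stand Density = N_trees / Area_ha
Density = 782 trees / 3.6 ha
Density = 217 trees/ha

217


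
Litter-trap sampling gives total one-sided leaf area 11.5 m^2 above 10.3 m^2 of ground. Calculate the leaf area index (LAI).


Formula: LAI = total leaf area / ground area  (dimensionless)
LAI = 11.5 m^2 / 10.3 m^2
LAI = 1.12

1.12


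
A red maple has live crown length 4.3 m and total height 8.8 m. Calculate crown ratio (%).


Formula: Crown Ratio = (Crown Length / Total Height) * 100
CR = (4.3 m / 8.8 m) * 100
CR = 0.4886 * 100 = 48.9%

48.9


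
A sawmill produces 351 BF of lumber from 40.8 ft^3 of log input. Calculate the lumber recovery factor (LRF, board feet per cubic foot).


Formula: LRF = Lumber Output (BF) / Log Input (ft^3)
LRF = 351 BF / 40.8 ft^3
LRF = 8.6 BF/ft^3

8.6


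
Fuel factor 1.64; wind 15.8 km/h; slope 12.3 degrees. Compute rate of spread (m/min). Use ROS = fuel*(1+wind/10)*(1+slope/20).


Formula: ROS = fuel * (1 + wind/10) * (1 + slope/20)
Wind factor = 1 + 15.8/10 = 2.58
Slope factor = 1 + 12.3/20 = 1.615
ROS = 1.64 * 2.58 * 1.615 = 6.83 m/min

6.83


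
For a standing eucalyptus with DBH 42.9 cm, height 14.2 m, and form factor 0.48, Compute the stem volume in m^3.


Formula: V = pi * (DBH/200)^2 * H * ff
Radius = DBH/200 = 42.9/200 = 0.2145 m
Radius^2 = 0.2145^2 = 0.04601025 m^2
V = pi * 0.04601025 * 14.2 * 0.48
V = 0.985 m^3

0.985


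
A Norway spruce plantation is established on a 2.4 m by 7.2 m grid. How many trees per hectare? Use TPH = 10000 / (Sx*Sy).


Formula: TPH = 10000 m^2/ha / (spacing_x * spacing_y)
Area per tree = 2.4 m * 7.2 m = 17.28 m^2
TPH = 10000 / 17.28 = 579 trees/ha

579


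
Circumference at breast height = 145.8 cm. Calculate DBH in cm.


Formula: DBH = C / pi
DBH = 145.8 / pi
pi = 3.14159...
DBH = 46.4 cm

46.4


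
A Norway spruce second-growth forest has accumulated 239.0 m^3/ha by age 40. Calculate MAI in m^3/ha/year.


Formula: MAI = Total Volume / Stand Age
MAI = 239.0 m^3/ha / 40 years
MAI = 5.98 m^3/ha/year

5.98


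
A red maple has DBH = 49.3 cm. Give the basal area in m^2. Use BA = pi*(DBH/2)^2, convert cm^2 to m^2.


Formula: BA = pi * (DBH/2)^2 / 10000  (cm^2 to m^2)
Radius = DBH/2 = 49.3/2 = 24.65 cm
BA = pi * 24.65^2 / 10000
   = 1908.9024 cm^2 / 10000
   = 0.1909 m^2

0.1909


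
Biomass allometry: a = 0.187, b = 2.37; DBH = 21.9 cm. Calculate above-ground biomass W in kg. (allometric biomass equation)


Formula: W = a * DBH^b  (allometric power law)
DBH^b = 21.9^2.37 = 1502.6317
W = 0.187 * 1502.6317 = 281.0 kg

281.0


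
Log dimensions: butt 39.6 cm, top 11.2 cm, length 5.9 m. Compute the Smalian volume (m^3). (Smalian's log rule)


Smalian: V = (A1 + A2)/2 * L,  A = pi*(D/200)^2
A1 = pi*(39.6/200)^2 = 0.123163 m^2
A2 = pi*(11.2/200)^2 = 0.009852 m^2
V = (0.123163+0.009852)/2*5.9 = 0.3924 m^3

0.3924


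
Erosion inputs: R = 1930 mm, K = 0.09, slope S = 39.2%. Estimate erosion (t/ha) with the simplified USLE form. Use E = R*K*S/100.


Formula: E = R * K * S / 100  (simplified USLE)
R * K = 1930 * 0.09 = 173.7
E = 173.7 * 39.2 / 100 = 68.09 t/ha

68.09


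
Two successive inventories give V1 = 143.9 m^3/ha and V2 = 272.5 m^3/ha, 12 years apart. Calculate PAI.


Formula: PAI = (V_T2 - V_T1) / (T2 - T1)
Volume increment = 272.5 - 143.9 = 128.6 m^3/ha
PAI = 128.6 / 12 = 10.72 m^3/ha/year

10.72


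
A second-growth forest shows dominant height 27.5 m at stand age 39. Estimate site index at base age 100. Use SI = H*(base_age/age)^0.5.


Formula: SI = H_dom * (base_age / age)^0.5
Age ratio = 100 / 39 = 2.5641
sqrt(age_ratio) = 1.60128
SI = 27.5 * 1.60128 = 44.0 m

44.0


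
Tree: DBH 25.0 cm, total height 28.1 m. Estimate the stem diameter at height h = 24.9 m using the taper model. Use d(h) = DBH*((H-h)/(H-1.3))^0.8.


Taper: d(h) = DBH * ((H - h) / (H - 1.3))^0.8
Numerator = H - h = 28.1 - 24.9 = 3.2 m
Denominator = H - 1.3 = 28.1 - 1.3 = 26.8 m
Ratio = 3.2 / 26.8 = 0.1194
d = 25.0 * 0.1194^0.8 = 4.6 cm

4.6


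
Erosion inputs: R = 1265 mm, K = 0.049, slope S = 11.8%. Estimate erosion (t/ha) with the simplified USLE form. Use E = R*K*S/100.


Formula: E = R * K * S / 100  (simplified USLE)
R * K = 1265 * 0.049 = 61.985
E = 61.985 * 11.8 / 100 = 7.31 t/ha

7.31


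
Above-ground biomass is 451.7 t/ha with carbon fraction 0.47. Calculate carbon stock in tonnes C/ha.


Formula: Carbon Stock = Biomass * Carbon Fraction
C = 451.7 t/ha * 0.47
C = 212.3 t C/ha

212.3


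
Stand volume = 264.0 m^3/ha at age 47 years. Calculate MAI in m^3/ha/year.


Formula: MAI = Total Volume / Stand Age
MAI = 264.0 m^3/ha / 47 years
MAI = 5.62 m^3/ha/year

5.62


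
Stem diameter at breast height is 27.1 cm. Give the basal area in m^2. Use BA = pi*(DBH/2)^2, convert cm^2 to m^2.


Formula: BA = pi * (DBH/2)^2 / 10000  (cm^2 to m^2)
Radius = DBH/2 = 27.1/2 = 13.55 cm
BA = pi * 13.55^2 / 10000
   = 576.8043 cm^2 / 10000
   = 0.0577 m^2

0.0577


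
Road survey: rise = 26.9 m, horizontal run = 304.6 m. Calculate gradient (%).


Formula: Gradient = rise / run * 100
Gradient = 26.9 / 304.6 * 100 = 8.8%

8.8


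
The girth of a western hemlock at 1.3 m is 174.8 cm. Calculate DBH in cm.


Formula: DBH = C / pi
DBH = 174.8 / pi
pi = 3.14159...
DBH = 55.6 cm

55.6


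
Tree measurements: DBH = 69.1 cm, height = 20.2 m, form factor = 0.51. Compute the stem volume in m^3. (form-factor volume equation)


Formula: V = pi * (DBH/200)^2 * H * ff
Radius = DBH/200 = 69.1/200 = 0.3455 m
Radius^2 = 0.3455^2 = 0.11937025 m^2
V = pi * 0.11937025 * 20.2 * 0.51
V = 3.863 m^3

3.863


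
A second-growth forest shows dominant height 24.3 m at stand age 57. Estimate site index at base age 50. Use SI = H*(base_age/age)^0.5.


Formula: SI = H_dom * (base_age / age)^0.5
Age ratio = 50 / 57 = 0.87719
sqrt(age_ratio) = 0.93659
SI = 24.3 * 0.93659 = 22.8 m

22.8


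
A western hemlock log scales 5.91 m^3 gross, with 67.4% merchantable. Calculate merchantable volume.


Formula: MV = V_total * (merchantable_pct / 100)
Merchantable fraction = 67.4% / 100 = 0.674
MV = 5.91 m^3 * 0.674 = 3.983 m^3

3.983


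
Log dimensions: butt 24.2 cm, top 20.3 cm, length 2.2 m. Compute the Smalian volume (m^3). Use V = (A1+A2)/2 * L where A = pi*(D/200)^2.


Smalian: V = (A1 + A2)/2 * L,  A = pi*(D/200)^2
A1 = pi*(24.2/200)^2 = 0.045996 m^2
A2 = pi*(20.3/200)^2 = 0.032365 m^2
V = (0.045996+0.032365)/2*2.2 = 0.0862 m^3

0.0862


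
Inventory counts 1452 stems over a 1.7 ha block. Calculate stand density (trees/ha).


Formula: Stand Density = N_trees / Area_ha
Density = 1452 trees / 1.7 ha
Density = 854 trees/ha

854


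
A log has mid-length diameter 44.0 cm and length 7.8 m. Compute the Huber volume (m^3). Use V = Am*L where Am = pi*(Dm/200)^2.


Huber: V = Am * L,  Am = pi*(Dm/200)^2
Am = pi*(44.0/200)^2 = 0.152053 m^2
V = 0.152053*7.8 = 1.186 m^3

1.186


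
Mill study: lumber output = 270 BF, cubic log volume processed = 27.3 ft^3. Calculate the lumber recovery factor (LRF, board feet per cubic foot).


Formula: LRF = Lumber Output (BF) / Log Input (ft^3)
LRF = 270 BF / 27.3 ft^3
LRF = 9.89 BF/ft^3

9.89


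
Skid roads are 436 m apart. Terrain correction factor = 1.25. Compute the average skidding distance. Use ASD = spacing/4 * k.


Formula: ASD = (spacing / 4) * correction
Uncorrected distance = spacing / 4 = 436 / 4 = 109 m
ASD = 109 * 1.25 = 136 m

136


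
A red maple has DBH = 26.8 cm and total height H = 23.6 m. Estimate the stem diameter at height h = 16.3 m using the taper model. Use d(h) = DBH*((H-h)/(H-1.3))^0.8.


Taper: d(h) = DBH * ((H - h) / (H - 1.3))^0.8
Numerator = H - h = 23.6 - 16.3 = 7.3 m
Denominator = H - 1.3 = 23.6 - 1.3 = 22.3 m
Ratio = 7.3 / 22.3 = 0.32735
d = 26.8 * 0.32735^0.8 = 11.0 cm

11.0


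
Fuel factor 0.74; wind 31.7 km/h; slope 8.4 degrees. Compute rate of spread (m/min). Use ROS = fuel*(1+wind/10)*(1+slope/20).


Formula: ROS = fuel * (1 + wind/10) * (1 + slope/20)
Wind factor = 1 + 31.7/10 = 4.17
Slope factor = 1 + 8.4/20 = 1.42
ROS = 0.74 * 4.17 * 1.42 = 4.38 m/min

4.38


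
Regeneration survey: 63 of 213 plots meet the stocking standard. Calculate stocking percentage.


Formula: Stocking % = stocked plots / total plots * 100
Stocking = 63 / 213 * 100
Stocking = 0.2958 * 100 = 29.6%

29.6


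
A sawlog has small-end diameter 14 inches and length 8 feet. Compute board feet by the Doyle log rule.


Doyle: BF = (D - 4)^2 * L / 16
Adjusted diameter = 14 - 4 = 10 in
(D-4)^2 = 10^2 = 100
BF = 100 * 8 / 16 = 50 BF

50


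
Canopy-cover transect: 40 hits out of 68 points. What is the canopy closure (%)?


Formula: Canopy closure = covered points / total points * 100
Closure = 40 / 68 * 100
Closure = 0.5882 * 100 = 58.8%

58.8


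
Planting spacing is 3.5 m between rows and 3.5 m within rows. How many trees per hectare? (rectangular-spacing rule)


Formula: TPH = 10000 m^2/ha / (spacing_x * spacing_y)
Area per tree = 3.5 m * 3.5 m = 12.25 m^2
TPH = 10000 / 12.25 = 816 trees/ha

816


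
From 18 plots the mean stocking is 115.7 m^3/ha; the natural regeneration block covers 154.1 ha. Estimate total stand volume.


Formula: Total Volume = Mean Volume per ha * Total Area
Total Volume = 115.7 m^3/ha * 154.1 ha
Total Volume = 17829 m^3

17829


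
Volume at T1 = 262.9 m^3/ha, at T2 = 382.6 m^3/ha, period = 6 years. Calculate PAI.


Formula: PAI = (V_T2 - V_T1) / (T2 - T1)
Volume increment = 382.6 - 262.9 = 119.7 m^3/ha
PAI = 119.7 / 6 = 19.95 m^3/ha/year

19.95


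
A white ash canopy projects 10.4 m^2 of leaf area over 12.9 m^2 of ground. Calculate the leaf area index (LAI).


Formula: LAI = total leaf area / ground area  (dimensionless)
LAI = 10.4 m^2 / 12.9 m^2
LAI = 0.81

0.81


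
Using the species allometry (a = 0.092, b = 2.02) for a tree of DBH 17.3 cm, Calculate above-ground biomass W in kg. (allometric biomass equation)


Formula: W = a * DBH^b  (allometric power law)
DBH^b = 17.3^2.02 = 316.8496
W = 0.092 * 316.8496 = 29.2 kg

29.2


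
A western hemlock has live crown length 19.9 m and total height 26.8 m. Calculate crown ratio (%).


Formula: Crown Ratio = (Crown Length / Total Height) * 100
CR = (19.9 m / 26.8 m) * 100
CR = 0.7425 * 100 = 74.3%

74.3


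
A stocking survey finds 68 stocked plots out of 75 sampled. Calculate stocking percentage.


Formula: Stocking % = stocked plots / total plots * 100
Stocking = 68 / 75 * 100
Stocking = 0.9067 * 100 = 90.7%

90.7


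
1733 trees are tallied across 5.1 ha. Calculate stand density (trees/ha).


Formula: Stand Density = N_trees / Area_ha
Density = 1733 trees / 5.1 ha
Density = 340 trees/ha

340


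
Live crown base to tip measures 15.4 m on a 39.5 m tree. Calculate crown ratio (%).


Formula: Crown Ratio = (Crown Length / Total Height) * 100
CR = (15.4 m / 39.5 m) * 100
CR = 0.3899 * 100 = 39.0%

39.0


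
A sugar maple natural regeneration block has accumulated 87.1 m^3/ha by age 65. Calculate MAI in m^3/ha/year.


Formula: MAI = Total Volume / Stand Age
MAI = 87.1 m^3/ha / 65 years
MAI = 1.34 m^3/ha/year

1.34


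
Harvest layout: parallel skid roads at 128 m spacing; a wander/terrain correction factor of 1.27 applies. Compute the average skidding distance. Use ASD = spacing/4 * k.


Formula: ASD = (spacing / 4) * correction
Uncorrected distance = spacing / 4 = 128 / 4 = 32 m
ASD = 32 * 1.27 = 41 m

41


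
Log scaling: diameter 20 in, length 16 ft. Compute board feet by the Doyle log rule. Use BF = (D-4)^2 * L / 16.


Doyle: BF = (D - 4)^2 * L / 16
Adjusted diameter = 20 - 4 = 16 in
(D-4)^2 = 16^2 = 256
BF = 256 * 16 / 16 = 256 BF

256


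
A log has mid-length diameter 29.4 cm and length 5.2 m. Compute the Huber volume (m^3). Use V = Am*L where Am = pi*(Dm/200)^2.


Huber: V = Am * L,  Am = pi*(Dm/200)^2
Am = pi*(29.4/200)^2 = 0.067887 m^2
V = 0.067887*5.2 = 0.353 m^3

0.353


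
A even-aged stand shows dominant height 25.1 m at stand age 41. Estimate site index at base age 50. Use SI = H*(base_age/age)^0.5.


Formula: SI = H_dom * (base_age / age)^0.5
Age ratio = 50 / 41 = 1.21951
sqrt(age_ratio) = 1.10432
SI = 25.1 * 1.10432 = 27.7 m

27.7


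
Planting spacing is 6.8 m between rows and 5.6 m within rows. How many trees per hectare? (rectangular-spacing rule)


Formula: TPH = 10000 m^2/ha / (spacing_x * spacing_y)
Area per tree = 6.8 m * 5.6 m = 38.08 m^2
TPH = 10000 / 38.08 = 263 trees/ha

263


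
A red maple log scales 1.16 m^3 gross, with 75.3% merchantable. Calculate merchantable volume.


Formula: MV = V_total * (merchantable_pct / 100)
Merchantable fraction = 75.3% / 100 = 0.753
MV = 1.16 m^3 * 0.753 = 0.873 m^3

0.873


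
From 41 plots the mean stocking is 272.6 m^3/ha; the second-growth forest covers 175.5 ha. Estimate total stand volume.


Formula: Total Volume = Mean Volume per ha * Total Area
Total Volume = 272.6 m^3/ha * 175.5 ha
Total Volume = 47841 m^3

47841


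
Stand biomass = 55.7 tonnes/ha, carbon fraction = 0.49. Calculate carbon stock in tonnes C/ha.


Formula: Carbon Stock = Biomass * Carbon Fraction
C = 55.7 t/ha * 0.49
C = 27.3 t C/ha

27.3


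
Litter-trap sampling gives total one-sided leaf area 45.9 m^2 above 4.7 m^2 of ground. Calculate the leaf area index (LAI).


Formula: LAI = total leaf area / ground area  (dimensionless)
LAI = 45.9 m^2 / 4.7 m^2
LAI = 9.77

9.77


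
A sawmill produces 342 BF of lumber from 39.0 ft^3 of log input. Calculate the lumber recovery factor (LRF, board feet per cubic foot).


Formula: LRF = Lumber Output (BF) / Log Input (ft^3)
LRF = 342 BF / 39.0 ft^3
LRF = 8.77 BF/ft^3

8.77


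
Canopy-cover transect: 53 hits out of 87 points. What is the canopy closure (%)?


Formula: Canopy closure = covered points / total points * 100
Closure = 53 / 87 * 100
Closure = 0.6092 * 100 = 60.9%

60.9


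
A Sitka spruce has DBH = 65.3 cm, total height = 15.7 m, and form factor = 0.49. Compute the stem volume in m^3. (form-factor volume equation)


Formula: V = pi * (DBH/200)^2 * H * ff
Radius = DBH/200 = 65.3/200 = 0.3265 m
Radius^2 = 0.3265^2 = 0.10660225 m^2
V = pi * 0.10660225 * 15.7 * 0.49
V = 2.576 m^3

2.576


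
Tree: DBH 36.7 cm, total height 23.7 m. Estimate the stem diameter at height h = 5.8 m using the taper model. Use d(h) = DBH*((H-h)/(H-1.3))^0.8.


Taper: d(h) = DBH * ((H - h) / (H - 1.3))^0.8
Numerator = H - h = 23.7 - 5.8 = 17.9 m
Denominator = H - 1.3 = 23.7 - 1.3 = 22.4 m
Ratio = 17.9 / 22.4 = 0.79911
d = 36.7 * 0.79911^0.8 = 30.7 cm

30.7


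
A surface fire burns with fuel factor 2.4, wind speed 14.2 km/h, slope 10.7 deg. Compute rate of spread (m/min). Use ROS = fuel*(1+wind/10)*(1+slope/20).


Formula: ROS = fuel * (1 + wind/10) * (1 + slope/20)
Wind factor = 1 + 14.2/10 = 2.42
Slope factor = 1 + 10.7/20 = 1.535
ROS = 2.4 * 2.42 * 1.535 = 8.92 m/min

8.92


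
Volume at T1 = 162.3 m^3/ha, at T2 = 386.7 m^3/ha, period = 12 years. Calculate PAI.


Formula: PAI = (V_T2 - V_T1) / (T2 - T1)
Volume increment = 386.7 - 162.3 = 224.4 m^3/ha
PAI = 224.4 / 12 = 18.7 m^3/ha/year

18.7
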